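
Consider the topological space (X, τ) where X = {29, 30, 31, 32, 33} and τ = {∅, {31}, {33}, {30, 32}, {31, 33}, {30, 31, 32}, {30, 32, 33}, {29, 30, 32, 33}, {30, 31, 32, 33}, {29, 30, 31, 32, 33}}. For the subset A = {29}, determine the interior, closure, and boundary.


int(A) = ∅, cl(A) = {29}, ∂A = {29}.

Closed sets in (X, τ) are complements of opens:
  closed(X, τ) = {∅, {29}, {31}, {29, 31}, {29, 33}, {29, 30, 32}, {29, 31, 33}, {29, 30, 31, 32}, {29, 30, 32, 33}, {29, 30, 31, 32, 33}}.
int(A) = ⋃ {U ∈ τ : U ⊆ A}. Opens contained in A: ∅.
Taking the union of these: int(A) = ∅.
cl(A) = ⋂ {C closed : A ⊆ C}. Closed sets containing A: {29}, {29, 31}, {29, 33}, {29, 30, 32}, {29, 31, 33}, {29, 30, 31, 32}, {29, 30, 32, 33}, {29, 30, 31, 32, 33}.
Intersecting these: cl(A) = {29}.
∂A = cl(A) ∖ int(A) = {29} ∖ ∅ = {29}.


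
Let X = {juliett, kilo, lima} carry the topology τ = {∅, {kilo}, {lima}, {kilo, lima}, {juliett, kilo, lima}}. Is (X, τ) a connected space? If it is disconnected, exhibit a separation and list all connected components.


(X, τ) is connected.

Find clopen sets (U ∈ τ with X ∖ U ∈ τ):
  U = ∅, X ∖ U = {juliett, kilo, lima} — both open, so U is clopen.
  U = {juliett, kilo, lima}, X ∖ U = ∅ — both open, so U is clopen.
Only trivial clopens (∅ and X) exist, so (X, τ) is connected.
Compute connected components by grouping points that agree on all clopens:
  component: {juliett, kilo, lima}


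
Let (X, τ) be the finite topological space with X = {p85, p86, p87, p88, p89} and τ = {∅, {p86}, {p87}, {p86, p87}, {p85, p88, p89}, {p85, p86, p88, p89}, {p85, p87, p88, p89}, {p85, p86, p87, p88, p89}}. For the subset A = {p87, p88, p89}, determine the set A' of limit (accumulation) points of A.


A' = {p85, p88, p89}

For each x ∈ X, list the open sets U ∈ τ with x ∈ U, then check whether U ∩ (A ∖ {x}) ≠ ∅ for every such U.
  x = p85: opens ∋ x are {p85, p88, p89}, {p85, p86, p88, p89}, {p85, p87, p88, p89}, {p85, p86, p87, p88, p89}; each meets A ∖ {p85}, so x IS a limit point.
  x = p86: open {p86} ∋ x has {p86} ∩ (A ∖ {p86}) = ∅, so x is NOT a limit point.
  x = p87: open {p87} ∋ x has {p87} ∩ (A ∖ {p87}) = ∅, so x is NOT a limit point.
  x = p88: opens ∋ x are {p85, p88, p89}, {p85, p86, p88, p89}, {p85, p87, p88, p89}, {p85, p86, p87, p88, p89}; each meets A ∖ {p88}, so x IS a limit point.
  x = p89: opens ∋ x are {p85, p88, p89}, {p85, p86, p88, p89}, {p85, p87, p88, p89}, {p85, p86, p87, p88, p89}; each meets A ∖ {p89}, so x IS a limit point.
Collecting: A' = {p85, p88, p89}.


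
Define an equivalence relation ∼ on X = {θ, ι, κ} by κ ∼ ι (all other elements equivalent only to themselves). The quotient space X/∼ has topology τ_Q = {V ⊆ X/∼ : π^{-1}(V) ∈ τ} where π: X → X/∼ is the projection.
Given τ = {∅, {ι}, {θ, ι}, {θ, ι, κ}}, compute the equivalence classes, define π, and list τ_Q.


X/∼ = {[θ], [ι=κ]}; |τ_Q| = 2.

Equivalence classes: [θ], [ι=κ].
Quotient map π: X → X/∼ sends θ ↦ [θ], ι ↦ [ι=κ], κ ↦ [ι=κ].
For each subset V ⊆ X/∼, compute π^{-1}(V) ⊆ X and check whether π^{-1}(V) ∈ τ. V is open in τ_Q iff π^{-1}(V) ∈ τ.
  V = {}: π^{-1}(V) = ∅ ∈ τ ✓.
  V = {[θ]}: π^{-1}(V) = {θ} ∉ τ ✗.
  V = {[ι=κ]}: π^{-1}(V) = {ι, κ} ∉ τ ✗.
  V = {[θ], [ι=κ]}: π^{-1}(V) = {θ, ι, κ} ∈ τ ✓.
Open sets in the quotient: τ_Q = {{}, {[θ], [ι=κ]}} (2 elements).


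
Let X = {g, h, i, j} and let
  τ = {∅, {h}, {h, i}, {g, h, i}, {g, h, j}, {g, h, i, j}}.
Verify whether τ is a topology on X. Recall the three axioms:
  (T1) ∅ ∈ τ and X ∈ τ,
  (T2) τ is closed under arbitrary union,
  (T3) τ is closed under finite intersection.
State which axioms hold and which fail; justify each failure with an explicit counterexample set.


τ is NOT a topology on X.

Axiom (T1): ∅ ∈ τ? Yes; X ∈ τ? Yes.
Axiom (T2/T3): check pairwise unions and intersections of members of τ.
Counterexample for (T3): {g, h, i} ∩ {g, h, j} = {g, h} ∉ τ. Therefore τ is NOT a topology.


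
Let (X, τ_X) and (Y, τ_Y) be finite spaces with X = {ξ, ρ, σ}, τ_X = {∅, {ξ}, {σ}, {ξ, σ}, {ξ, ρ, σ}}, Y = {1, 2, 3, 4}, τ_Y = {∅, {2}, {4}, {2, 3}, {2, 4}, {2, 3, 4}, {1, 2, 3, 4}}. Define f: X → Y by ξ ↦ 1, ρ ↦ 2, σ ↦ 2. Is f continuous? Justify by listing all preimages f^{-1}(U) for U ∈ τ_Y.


f is NOT continuous.

Compute f^{-1}(U) for each U ∈ τ_Y:
  U = ∅: f^{-1}(U) = ∅ ∈ τ_X ✓.
  U = {2}: f^{-1}(U) = {ρ, σ} ∉ τ_X ✗.
  U = {4}: f^{-1}(U) = ∅ ∈ τ_X ✓.
  U = {2, 3}: f^{-1}(U) = {ρ, σ} ∉ τ_X ✗.
  U = {2, 4}: f^{-1}(U) = {ρ, σ} ∉ τ_X ✗.
  U = {2, 3, 4}: f^{-1}(U) = {ρ, σ} ∉ τ_X ✗.
  U = {1, 2, 3, 4}: f^{-1}(U) = {ξ, ρ, σ} ∈ τ_X ✓.
Found U = {2} with f^{-1}(U) = {ρ, σ} not in τ_X. Therefore f is NOT continuous.


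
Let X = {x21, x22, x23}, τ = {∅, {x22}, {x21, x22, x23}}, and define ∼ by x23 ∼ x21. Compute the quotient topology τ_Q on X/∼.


X/∼ = {[x21=x23], [x22]}; |τ_Q| = 3.

Equivalence classes: [x21=x23], [x22].
Quotient map π: X → X/∼ sends x21 ↦ [x21=x23], x22 ↦ [x22], x23 ↦ [x21=x23].
For each subset V ⊆ X/∼, compute π^{-1}(V) ⊆ X and check whether π^{-1}(V) ∈ τ. V is open in τ_Q iff π^{-1}(V) ∈ τ.
  V = {}: π^{-1}(V) = ∅ ∈ τ ✓.
  V = {[x21=x23]}: π^{-1}(V) = {x21, x23} ∉ τ ✗.
  V = {[x22]}: π^{-1}(V) = {x22} ∈ τ ✓.
  V = {[x21=x23], [x22]}: π^{-1}(V) = {x21, x22, x23} ∈ τ ✓.
Open sets in the quotient: τ_Q = {{}, {[x22]}, {[x21=x23], [x22]}} (3 elements).


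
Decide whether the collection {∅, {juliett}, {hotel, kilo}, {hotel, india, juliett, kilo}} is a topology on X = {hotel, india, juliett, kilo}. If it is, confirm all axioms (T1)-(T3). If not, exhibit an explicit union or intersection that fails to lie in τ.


τ is NOT a topology on X.

Axiom (T1): ∅ ∈ τ? Yes; X ∈ τ? Yes.
Axiom (T2/T3): check pairwise unions and intersections of members of τ.
Counterexample for (T2): {juliett} ∪ {hotel, kilo} = {hotel, juliett, kilo} ∉ τ. Therefore τ is NOT a topology.


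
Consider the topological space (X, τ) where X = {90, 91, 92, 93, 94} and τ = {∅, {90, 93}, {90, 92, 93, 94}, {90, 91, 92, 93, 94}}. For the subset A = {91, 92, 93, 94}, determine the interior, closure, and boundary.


int(A) = ∅, cl(A) = {90, 91, 92, 93, 94}, ∂A = {90, 91, 92, 93, 94}.

Closed sets in (X, τ) are complements of opens:
  closed(X, τ) = {∅, {91}, {91, 92, 94}, {90, 91, 92, 93, 94}}.
int(A) = ⋃ {U ∈ τ : U ⊆ A}. Opens contained in A: ∅.
Taking the union of these: int(A) = ∅.
cl(A) = ⋂ {C closed : A ⊆ C}. Closed sets containing A: {90, 91, 92, 93, 94}.
Intersecting these: cl(A) = {90, 91, 92, 93, 94}.
∂A = cl(A) ∖ int(A) = {90, 91, 92, 93, 94} ∖ ∅ = {90, 91, 92, 93, 94}.


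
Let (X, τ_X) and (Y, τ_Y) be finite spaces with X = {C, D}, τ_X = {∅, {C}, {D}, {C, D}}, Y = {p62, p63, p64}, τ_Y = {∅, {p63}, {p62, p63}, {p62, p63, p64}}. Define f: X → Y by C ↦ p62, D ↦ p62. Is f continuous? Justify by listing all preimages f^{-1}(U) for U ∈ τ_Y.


f IS continuous.

Compute f^{-1}(U) for each U ∈ τ_Y:
  U = ∅: f^{-1}(U) = ∅ ∈ τ_X ✓.
  U = {p63}: f^{-1}(U) = ∅ ∈ τ_X ✓.
  U = {p62, p63}: f^{-1}(U) = {C, D} ∈ τ_X ✓.
  U = {p62, p63, p64}: f^{-1}(U) = {C, D} ∈ τ_X ✓.
Every preimage lies in τ_X, so f IS continuous.


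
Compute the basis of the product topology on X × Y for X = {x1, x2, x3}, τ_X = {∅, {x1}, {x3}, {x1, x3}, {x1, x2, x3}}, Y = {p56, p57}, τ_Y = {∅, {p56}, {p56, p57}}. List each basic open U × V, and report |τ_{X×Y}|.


Basis B = {∅ × ∅, {x1} × {p56}, {x3} × {p56}, {x1} × {p56, p57}, {x1, x3} × {p56}, {x3} × {p56, p57}, {x1, x2, x3} × {p56}, {x1, x3} × {p56, p57}, {x1, x2, x3} × {p56, p57}}; |τ_{X×Y}| = 14.

Enumerate products U × V with U ∈ τ_X, V ∈ τ_Y (deduplicated):
  ∅ × ∅ = {} (∅)
  {x1} × {p56} = {(x1,p56)}
  {x3} × {p56} = {(x3,p56)}
  {x1} × {p56, p57} = {(x1,p56), (x1,p57)}
  {x1, x3} × {p56} = {(x1,p56), (x3,p56)}
  {x3} × {p56, p57} = {(x3,p56), (x3,p57)}
  {x1, x2, x3} × {p56} = {(x1,p56), (x2,p56), (x3,p56)}
  {x1, x3} × {p56, p57} = {(x1,p56), (x1,p57), (x3,p56), (x3,p57)}
  {x1, x2, x3} × {p56, p57} = {(x1,p56), (x1,p57), (x2,p56), (x2,p57), (x3,p56), (x3,p57)}
These 9 distinct sets form the basis B.
Close under arbitrary unions to get τ_{X×Y}; counting gives |τ_{X×Y}| = 14.


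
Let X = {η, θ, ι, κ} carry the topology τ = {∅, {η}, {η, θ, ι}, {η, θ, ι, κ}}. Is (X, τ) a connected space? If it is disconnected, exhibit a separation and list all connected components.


(X, τ) is connected.

Find clopen sets (U ∈ τ with X ∖ U ∈ τ):
  U = ∅, X ∖ U = {η, θ, ι, κ} — both open, so U is clopen.
  U = {η, θ, ι, κ}, X ∖ U = ∅ — both open, so U is clopen.
Only trivial clopens (∅ and X) exist, so (X, τ) is connected.
Compute connected components by grouping points that agree on all clopens:
  component: {η, θ, ι, κ}


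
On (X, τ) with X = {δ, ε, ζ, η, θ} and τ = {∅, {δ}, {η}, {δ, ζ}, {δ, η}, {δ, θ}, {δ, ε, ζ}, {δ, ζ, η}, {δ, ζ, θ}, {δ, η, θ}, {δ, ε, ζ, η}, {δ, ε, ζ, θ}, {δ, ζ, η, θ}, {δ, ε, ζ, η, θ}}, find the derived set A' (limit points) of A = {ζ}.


A' = {ε}

For each x ∈ X, list the open sets U ∈ τ with x ∈ U, then check whether U ∩ (A ∖ {x}) ≠ ∅ for every such U.
  x = δ: open {δ} ∋ x has {δ} ∩ (A ∖ {δ}) = ∅, so x is NOT a limit point.
  x = ε: opens ∋ x are {δ, ε, ζ}, {δ, ε, ζ, η}, {δ, ε, ζ, θ}, {δ, ε, ζ, η, θ}; each meets A ∖ {ε}, so x IS a limit point.
  x = ζ: open {δ, ζ} ∋ x has {δ, ζ} ∩ (A ∖ {ζ}) = ∅, so x is NOT a limit point.
  x = η: open {η} ∋ x has {η} ∩ (A ∖ {η}) = ∅, so x is NOT a limit point.
  x = θ: open {δ, θ} ∋ x has {δ, θ} ∩ (A ∖ {θ}) = ∅, so x is NOT a limit point.
Collecting: A' = {ε}.


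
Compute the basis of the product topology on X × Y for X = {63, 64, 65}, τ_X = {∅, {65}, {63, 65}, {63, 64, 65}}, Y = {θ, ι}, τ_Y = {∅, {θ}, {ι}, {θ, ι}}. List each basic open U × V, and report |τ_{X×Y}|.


Basis B = {∅ × ∅, {65} × {θ}, {65} × {ι}, {63, 65} × {θ}, {63, 65} × {ι}, {65} × {θ, ι}, {63, 64, 65} × {θ}, {63, 64, 65} × {ι}, {63, 65} × {θ, ι}, {63, 64, 65} × {θ, ι}}; |τ_{X×Y}| = 16.

Enumerate products U × V with U ∈ τ_X, V ∈ τ_Y (deduplicated):
  ∅ × ∅ = {} (∅)
  {65} × {θ} = {(65,θ)}
  {65} × {ι} = {(65,ι)}
  {63, 65} × {θ} = {(63,θ), (65,θ)}
  {63, 65} × {ι} = {(63,ι), (65,ι)}
  {65} × {θ, ι} = {(65,θ), (65,ι)}
  {63, 64, 65} × {θ} = {(63,θ), (64,θ), (65,θ)}
  {63, 64, 65} × {ι} = {(63,ι), (64,ι), (65,ι)}
  {63, 65} × {θ, ι} = {(63,θ), (63,ι), (65,θ), (65,ι)}
  {63, 64, 65} × {θ, ι} = {(63,θ), (63,ι), (64,θ), (64,ι), (65,θ), (65,ι)}
These 10 distinct sets form the basis B.
Close under arbitrary unions to get τ_{X×Y}; counting gives |τ_{X×Y}| = 16.


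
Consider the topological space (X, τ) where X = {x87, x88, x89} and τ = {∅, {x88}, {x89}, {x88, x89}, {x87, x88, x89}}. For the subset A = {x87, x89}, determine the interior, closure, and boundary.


int(A) = {x89}, cl(A) = {x87, x89}, ∂A = {x87}.

Closed sets in (X, τ) are complements of opens:
  closed(X, τ) = {∅, {x87}, {x87, x88}, {x87, x89}, {x87, x88, x89}}.
int(A) = ⋃ {U ∈ τ : U ⊆ A}. Opens contained in A: ∅, {x89}.
Taking the union of these: int(A) = {x89}.
cl(A) = ⋂ {C closed : A ⊆ C}. Closed sets containing A: {x87, x89}, {x87, x88, x89}.
Intersecting these: cl(A) = {x87, x89}.
∂A = cl(A) ∖ int(A) = {x87, x89} ∖ {x89} = {x87}.


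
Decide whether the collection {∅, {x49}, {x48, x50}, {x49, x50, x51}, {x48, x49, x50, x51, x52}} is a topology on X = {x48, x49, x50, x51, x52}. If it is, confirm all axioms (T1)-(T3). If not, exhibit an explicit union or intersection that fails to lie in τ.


τ is NOT a topology on X.

Axiom (T1): ∅ ∈ τ? Yes; X ∈ τ? Yes.
Axiom (T2/T3): check pairwise unions and intersections of members of τ.
Counterexample for (T2): {x49} ∪ {x48, x50} = {x48, x49, x50} ∉ τ. Therefore τ is NOT a topology.


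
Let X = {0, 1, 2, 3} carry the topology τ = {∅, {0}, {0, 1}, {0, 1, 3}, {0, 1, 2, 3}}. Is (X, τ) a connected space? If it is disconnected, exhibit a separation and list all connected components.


(X, τ) is connected.

Find clopen sets (U ∈ τ with X ∖ U ∈ τ):
  U = ∅, X ∖ U = {0, 1, 2, 3} — both open, so U is clopen.
  U = {0, 1, 2, 3}, X ∖ U = ∅ — both open, so U is clopen.
Only trivial clopens (∅ and X) exist, so (X, τ) is connected.
Compute connected components by grouping points that agree on all clopens:
  component: {0, 1, 2, 3}


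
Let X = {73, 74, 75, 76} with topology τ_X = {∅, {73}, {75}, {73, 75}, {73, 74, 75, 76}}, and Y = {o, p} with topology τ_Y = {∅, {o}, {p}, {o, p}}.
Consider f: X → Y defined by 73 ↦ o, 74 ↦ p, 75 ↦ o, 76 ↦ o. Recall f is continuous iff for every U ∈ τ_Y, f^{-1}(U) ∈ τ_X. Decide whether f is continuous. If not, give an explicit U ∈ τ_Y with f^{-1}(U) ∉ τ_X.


f is NOT continuous.

Compute f^{-1}(U) for each U ∈ τ_Y:
  U = ∅: f^{-1}(U) = ∅ ∈ τ_X ✓.
  U = {o}: f^{-1}(U) = {73, 75, 76} ∉ τ_X ✗.
  U = {p}: f^{-1}(U) = {74} ∉ τ_X ✗.
  U = {o, p}: f^{-1}(U) = {73, 74, 75, 76} ∈ τ_X ✓.
Found U = {o} with f^{-1}(U) = {73, 75, 76} not in τ_X. Therefore f is NOT continuous.


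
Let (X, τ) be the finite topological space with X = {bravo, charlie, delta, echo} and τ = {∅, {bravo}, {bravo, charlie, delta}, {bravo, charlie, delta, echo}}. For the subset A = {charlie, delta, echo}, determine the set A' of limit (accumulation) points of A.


A' = {charlie, delta, echo}

For each x ∈ X, list the open sets U ∈ τ with x ∈ U, then check whether U ∩ (A ∖ {x}) ≠ ∅ for every such U.
  x = bravo: open {bravo} ∋ x has {bravo} ∩ (A ∖ {bravo}) = ∅, so x is NOT a limit point.
  x = charlie: opens ∋ x are {bravo, charlie, delta}, {bravo, charlie, delta, echo}; each meets A ∖ {charlie}, so x IS a limit point.
  x = delta: opens ∋ x are {bravo, charlie, delta}, {bravo, charlie, delta, echo}; each meets A ∖ {delta}, so x IS a limit point.
  x = echo: opens ∋ x are {bravo, charlie, delta, echo}; each meets A ∖ {echo}, so x IS a limit point.
Collecting: A' = {charlie, delta, echo}.


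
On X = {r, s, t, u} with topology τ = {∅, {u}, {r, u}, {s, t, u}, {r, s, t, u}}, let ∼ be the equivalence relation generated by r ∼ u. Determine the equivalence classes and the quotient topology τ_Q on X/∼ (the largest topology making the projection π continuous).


X/∼ = {[r=u], [s], [t]}; |τ_Q| = 3.

Equivalence classes: [r=u], [s], [t].
Quotient map π: X → X/∼ sends r ↦ [r=u], s ↦ [s], t ↦ [t], u ↦ [r=u].
For each subset V ⊆ X/∼, compute π^{-1}(V) ⊆ X and check whether π^{-1}(V) ∈ τ. V is open in τ_Q iff π^{-1}(V) ∈ τ.
  V = {}: π^{-1}(V) = ∅ ∈ τ ✓.
  V = {[r=u]}: π^{-1}(V) = {r, u} ∈ τ ✓.
  V = {[s]}: π^{-1}(V) = {s} ∉ τ ✗.
  V = {[r=u], [s]}: π^{-1}(V) = {r, s, u} ∉ τ ✗.
  V = {[t]}: π^{-1}(V) = {t} ∉ τ ✗.
  V = {[r=u], [t]}: π^{-1}(V) = {r, t, u} ∉ τ ✗.
  V = {[s], [t]}: π^{-1}(V) = {s, t} ∉ τ ✗.
  V = {[r=u], [s], [t]}: π^{-1}(V) = {r, s, t, u} ∈ τ ✓.
Open sets in the quotient: τ_Q = {{}, {[r=u]}, {[r=u], [s], [t]}} (3 elements).


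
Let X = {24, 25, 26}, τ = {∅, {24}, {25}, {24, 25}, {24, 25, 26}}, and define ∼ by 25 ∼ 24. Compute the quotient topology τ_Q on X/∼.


X/∼ = {[24=25], [26]}; |τ_Q| = 3.

Equivalence classes: [24=25], [26].
Quotient map π: X → X/∼ sends 24 ↦ [24=25], 25 ↦ [24=25], 26 ↦ [26].
For each subset V ⊆ X/∼, compute π^{-1}(V) ⊆ X and check whether π^{-1}(V) ∈ τ. V is open in τ_Q iff π^{-1}(V) ∈ τ.
  V = {}: π^{-1}(V) = ∅ ∈ τ ✓.
  V = {[24=25]}: π^{-1}(V) = {24, 25} ∈ τ ✓.
  V = {[26]}: π^{-1}(V) = {26} ∉ τ ✗.
  V = {[24=25], [26]}: π^{-1}(V) = {24, 25, 26} ∈ τ ✓.
Open sets in the quotient: τ_Q = {{}, {[24=25]}, {[24=25], [26]}} (3 elements).


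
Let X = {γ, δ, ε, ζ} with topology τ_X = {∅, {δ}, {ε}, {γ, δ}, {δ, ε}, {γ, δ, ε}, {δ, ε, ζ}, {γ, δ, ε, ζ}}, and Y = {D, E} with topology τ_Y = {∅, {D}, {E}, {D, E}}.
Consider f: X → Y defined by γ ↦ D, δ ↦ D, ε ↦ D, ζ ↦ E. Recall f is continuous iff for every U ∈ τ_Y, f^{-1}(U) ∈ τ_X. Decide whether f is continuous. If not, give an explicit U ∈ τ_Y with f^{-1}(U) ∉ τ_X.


f is NOT continuous.

Compute f^{-1}(U) for each U ∈ τ_Y:
  U = ∅: f^{-1}(U) = ∅ ∈ τ_X ✓.
  U = {D}: f^{-1}(U) = {γ, δ, ε} ∈ τ_X ✓.
  U = {E}: f^{-1}(U) = {ζ} ∉ τ_X ✗.
  U = {D, E}: f^{-1}(U) = {γ, δ, ε, ζ} ∈ τ_X ✓.
Found U = {E} with f^{-1}(U) = {ζ} not in τ_X. Therefore f is NOT continuous.


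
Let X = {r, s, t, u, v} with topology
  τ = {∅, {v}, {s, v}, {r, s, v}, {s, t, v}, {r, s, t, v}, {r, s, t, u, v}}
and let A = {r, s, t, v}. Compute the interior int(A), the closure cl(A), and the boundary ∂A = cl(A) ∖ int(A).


int(A) = {r, s, t, v}, cl(A) = {r, s, t, u, v}, ∂A = {u}.

Closed sets in (X, τ) are complements of opens:
  closed(X, τ) = {∅, {u}, {r, u}, {t, u}, {r, t, u}, {r, s, t, u}, {r, s, t, u, v}}.
int(A) = ⋃ {U ∈ τ : U ⊆ A}. Opens contained in A: ∅, {v}, {s, v}, {r, s, v}, {s, t, v}, {r, s, t, v}.
Taking the union of these: int(A) = {r, s, t, v}.
cl(A) = ⋂ {C closed : A ⊆ C}. Closed sets containing A: {r, s, t, u, v}.
Intersecting these: cl(A) = {r, s, t, u, v}.
∂A = cl(A) ∖ int(A) = {r, s, t, u, v} ∖ {r, s, t, v} = {u}.


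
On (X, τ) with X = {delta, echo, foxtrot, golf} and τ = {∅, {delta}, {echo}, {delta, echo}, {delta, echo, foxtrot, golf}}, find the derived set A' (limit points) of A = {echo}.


A' = {foxtrot, golf}

For each x ∈ X, list the open sets U ∈ τ with x ∈ U, then check whether U ∩ (A ∖ {x}) ≠ ∅ for every such U.
  x = delta: open {delta} ∋ x has {delta} ∩ (A ∖ {delta}) = ∅, so x is NOT a limit point.
  x = echo: open {echo} ∋ x has {echo} ∩ (A ∖ {echo}) = ∅, so x is NOT a limit point.
  x = foxtrot: opens ∋ x are {delta, echo, foxtrot, golf}; each meets A ∖ {foxtrot}, so x IS a limit point.
  x = golf: opens ∋ x are {delta, echo, foxtrot, golf}; each meets A ∖ {golf}, so x IS a limit point.
Collecting: A' = {foxtrot, golf}.


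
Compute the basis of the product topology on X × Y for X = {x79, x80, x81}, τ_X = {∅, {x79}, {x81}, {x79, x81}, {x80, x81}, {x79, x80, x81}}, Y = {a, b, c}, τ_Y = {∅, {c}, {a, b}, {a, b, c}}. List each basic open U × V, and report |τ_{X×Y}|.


Basis B = {∅ × ∅, {x79} × {c}, {x81} × {c}, {x79} × {a, b}, {x79, x81} × {c}, {x80, x81} × {c}, {x81} × {a, b}, {x79} × {a, b, c}, {x79, x80, x81} × {c}, {x81} × {a, b, c}, {x79, x81} × {a, b}, {x80, x81} × {a, b}, {x79, x81} × {a, b, c}, {x79, x80, x81} × {a, b}, {x80, x81} × {a, b, c}, {x79, x80, x81} × {a, b, c}}; |τ_{X×Y}| = 36.

Enumerate products U × V with U ∈ τ_X, V ∈ τ_Y (deduplicated):
  ∅ × ∅ = {} (∅)
  {x79} × {c} = {(x79,c)}
  {x81} × {c} = {(x81,c)}
  {x79} × {a, b} = {(x79,a), (x79,b)}
  {x79, x81} × {c} = {(x79,c), (x81,c)}
  {x80, x81} × {c} = {(x80,c), (x81,c)}
  {x81} × {a, b} = {(x81,a), (x81,b)}
  {x79} × {a, b, c} = {(x79,a), (x79,b), (x79,c)}
  {x79, x80, x81} × {c} = {(x79,c), (x80,c), (x81,c)}
  {x81} × {a, b, c} = {(x81,a), (x81,b), (x81,c)}
  {x79, x81} × {a, b} = {(x79,a), (x79,b), (x81,a), (x81,b)}
  {x80, x81} × {a, b} = {(x80,a), (x80,b), (x81,a), (x81,b)}
  {x79, x81} × {a, b, c} = {(x79,a), (x79,b), (x79,c), (x81,a), (x81,b), (x81,c)}
  {x79, x80, x81} × {a, b} = {(x79,a), (x79,b), (x80,a), (x80,b), (x81,a), (x81,b)}
  {x80, x81} × {a, b, c} = {(x80,a), (x80,b), (x80,c), (x81,a), (x81,b), (x81,c)}
  {x79, x80, x81} × {a, b, c} = {(x79,a), (x79,b), (x79,c), (x80,a), (x80,b), (x80,c), (x81,a), (x81,b), (x81,c)}
These 16 distinct sets form the basis B.
Close under arbitrary unions to get τ_{X×Y}; counting gives |τ_{X×Y}| = 36.


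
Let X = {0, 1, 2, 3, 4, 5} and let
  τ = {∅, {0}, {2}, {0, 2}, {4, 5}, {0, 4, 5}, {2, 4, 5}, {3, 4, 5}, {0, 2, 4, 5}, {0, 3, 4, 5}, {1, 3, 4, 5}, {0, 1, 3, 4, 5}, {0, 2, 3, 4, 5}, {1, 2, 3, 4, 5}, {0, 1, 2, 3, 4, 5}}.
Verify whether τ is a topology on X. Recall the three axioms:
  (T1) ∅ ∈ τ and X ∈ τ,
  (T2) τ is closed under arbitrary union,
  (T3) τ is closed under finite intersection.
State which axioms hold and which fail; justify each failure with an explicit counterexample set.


τ is NOT a topology on X.

Axiom (T1): ∅ ∈ τ? Yes; X ∈ τ? Yes.
Axiom (T2/T3): check pairwise unions and intersections of members of τ.
Counterexample for (T2): {2} ∪ {3, 4, 5} = {2, 3, 4, 5} ∉ τ. Therefore τ is NOT a topology.


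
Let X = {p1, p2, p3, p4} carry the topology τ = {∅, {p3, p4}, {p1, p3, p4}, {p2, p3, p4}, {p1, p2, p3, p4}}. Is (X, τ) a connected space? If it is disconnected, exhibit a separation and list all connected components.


(X, τ) is connected.

Find clopen sets (U ∈ τ with X ∖ U ∈ τ):
  U = ∅, X ∖ U = {p1, p2, p3, p4} — both open, so U is clopen.
  U = {p1, p2, p3, p4}, X ∖ U = ∅ — both open, so U is clopen.
Only trivial clopens (∅ and X) exist, so (X, τ) is connected.
Compute connected components by grouping points that agree on all clopens:
  component: {p1, p2, p3, p4}


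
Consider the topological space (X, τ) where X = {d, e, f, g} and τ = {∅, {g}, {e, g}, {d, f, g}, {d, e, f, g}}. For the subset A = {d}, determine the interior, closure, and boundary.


int(A) = ∅, cl(A) = {d, f}, ∂A = {d, f}.

Closed sets in (X, τ) are complements of opens:
  closed(X, τ) = {∅, {e}, {d, f}, {d, e, f}, {d, e, f, g}}.
int(A) = ⋃ {U ∈ τ : U ⊆ A}. Opens contained in A: ∅.
Taking the union of these: int(A) = ∅.
cl(A) = ⋂ {C closed : A ⊆ C}. Closed sets containing A: {d, f}, {d, e, f}, {d, e, f, g}.
Intersecting these: cl(A) = {d, f}.
∂A = cl(A) ∖ int(A) = {d, f} ∖ ∅ = {d, f}.


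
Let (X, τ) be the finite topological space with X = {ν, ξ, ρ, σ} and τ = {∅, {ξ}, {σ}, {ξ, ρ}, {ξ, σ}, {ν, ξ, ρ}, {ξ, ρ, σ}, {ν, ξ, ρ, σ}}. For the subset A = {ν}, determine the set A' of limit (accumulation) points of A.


A' = ∅

For each x ∈ X, list the open sets U ∈ τ with x ∈ U, then check whether U ∩ (A ∖ {x}) ≠ ∅ for every such U.
  x = ν: open {ν, ξ, ρ} ∋ x has {ν, ξ, ρ} ∩ (A ∖ {ν}) = ∅, so x is NOT a limit point.
  x = ξ: open {ξ} ∋ x has {ξ} ∩ (A ∖ {ξ}) = ∅, so x is NOT a limit point.
  x = ρ: open {ξ, ρ} ∋ x has {ξ, ρ} ∩ (A ∖ {ρ}) = ∅, so x is NOT a limit point.
  x = σ: open {σ} ∋ x has {σ} ∩ (A ∖ {σ}) = ∅, so x is NOT a limit point.
Collecting: A' = ∅.


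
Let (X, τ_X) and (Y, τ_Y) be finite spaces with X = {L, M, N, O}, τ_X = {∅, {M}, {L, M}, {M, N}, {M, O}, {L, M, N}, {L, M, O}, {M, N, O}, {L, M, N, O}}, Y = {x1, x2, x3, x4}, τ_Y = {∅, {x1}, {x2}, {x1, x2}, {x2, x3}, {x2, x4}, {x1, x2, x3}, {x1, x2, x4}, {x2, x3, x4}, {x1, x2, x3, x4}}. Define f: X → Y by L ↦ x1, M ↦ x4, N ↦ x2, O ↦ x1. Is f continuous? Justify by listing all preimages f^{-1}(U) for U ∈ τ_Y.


f is NOT continuous.

Compute f^{-1}(U) for each U ∈ τ_Y:
  U = ∅: f^{-1}(U) = ∅ ∈ τ_X ✓.
  U = {x1}: f^{-1}(U) = {L, O} ∉ τ_X ✗.
  U = {x2}: f^{-1}(U) = {N} ∉ τ_X ✗.
  U = {x1, x2}: f^{-1}(U) = {L, N, O} ∉ τ_X ✗.
  U = {x2, x3}: f^{-1}(U) = {N} ∉ τ_X ✗.
  U = {x2, x4}: f^{-1}(U) = {M, N} ∈ τ_X ✓.
  U = {x1, x2, x3}: f^{-1}(U) = {L, N, O} ∉ τ_X ✗.
  U = {x1, x2, x4}: f^{-1}(U) = {L, M, N, O} ∈ τ_X ✓.
  U = {x2, x3, x4}: f^{-1}(U) = {M, N} ∈ τ_X ✓.
  U = {x1, x2, x3, x4}: f^{-1}(U) = {L, M, N, O} ∈ τ_X ✓.
Found U = {x1} with f^{-1}(U) = {L, O} not in τ_X. Therefore f is NOT continuous.


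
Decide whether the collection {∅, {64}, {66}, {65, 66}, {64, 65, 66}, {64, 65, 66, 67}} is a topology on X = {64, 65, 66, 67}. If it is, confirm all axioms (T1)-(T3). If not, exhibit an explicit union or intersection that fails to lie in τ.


τ is NOT a topology on X.

Axiom (T1): ∅ ∈ τ? Yes; X ∈ τ? Yes.
Axiom (T2/T3): check pairwise unions and intersections of members of τ.
Counterexample for (T2): {64} ∪ {66} = {64, 66} ∉ τ. Therefore τ is NOT a topology.


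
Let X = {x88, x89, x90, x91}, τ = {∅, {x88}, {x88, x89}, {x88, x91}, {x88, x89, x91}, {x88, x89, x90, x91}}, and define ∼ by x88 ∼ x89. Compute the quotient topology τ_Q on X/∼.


X/∼ = {[x88=x89], [x90], [x91]}; |τ_Q| = 4.

Equivalence classes: [x88=x89], [x90], [x91].
Quotient map π: X → X/∼ sends x88 ↦ [x88=x89], x89 ↦ [x88=x89], x90 ↦ [x90], x91 ↦ [x91].
For each subset V ⊆ X/∼, compute π^{-1}(V) ⊆ X and check whether π^{-1}(V) ∈ τ. V is open in τ_Q iff π^{-1}(V) ∈ τ.
  V = {}: π^{-1}(V) = ∅ ∈ τ ✓.
  V = {[x88=x89]}: π^{-1}(V) = {x88, x89} ∈ τ ✓.
  V = {[x90]}: π^{-1}(V) = {x90} ∉ τ ✗.
  V = {[x88=x89], [x90]}: π^{-1}(V) = {x88, x89, x90} ∉ τ ✗.
  V = {[x91]}: π^{-1}(V) = {x91} ∉ τ ✗.
  V = {[x88=x89], [x91]}: π^{-1}(V) = {x88, x89, x91} ∈ τ ✓.
  V = {[x90], [x91]}: π^{-1}(V) = {x90, x91} ∉ τ ✗.
  V = {[x88=x89], [x90], [x91]}: π^{-1}(V) = {x88, x89, x90, x91} ∈ τ ✓.
Open sets in the quotient: τ_Q = {{}, {[x88=x89]}, {[x88=x89], [x91]}, {[x88=x89], [x90], [x91]}} (4 elements).


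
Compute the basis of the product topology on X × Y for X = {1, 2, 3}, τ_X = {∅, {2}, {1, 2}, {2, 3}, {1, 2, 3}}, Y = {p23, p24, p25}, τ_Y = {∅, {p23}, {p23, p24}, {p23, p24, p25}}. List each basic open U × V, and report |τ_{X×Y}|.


Basis B = {∅ × ∅, {2} × {p23}, {1, 2} × {p23}, {2} × {p23, p24}, {2, 3} × {p23}, {1, 2, 3} × {p23}, {2} × {p23, p24, p25}, {1, 2} × {p23, p24}, {2, 3} × {p23, p24}, {1, 2} × {p23, p24, p25}, {1, 2, 3} × {p23, p24}, {2, 3} × {p23, p24, p25}, {1, 2, 3} × {p23, p24, p25}}; |τ_{X×Y}| = 30.

Enumerate products U × V with U ∈ τ_X, V ∈ τ_Y (deduplicated):
  ∅ × ∅ = {} (∅)
  {2} × {p23} = {(2,p23)}
  {1, 2} × {p23} = {(1,p23), (2,p23)}
  {2} × {p23, p24} = {(2,p23), (2,p24)}
  {2, 3} × {p23} = {(2,p23), (3,p23)}
  {1, 2, 3} × {p23} = {(1,p23), (2,p23), (3,p23)}
  {2} × {p23, p24, p25} = {(2,p23), (2,p24), (2,p25)}
  {1, 2} × {p23, p24} = {(1,p23), (1,p24), (2,p23), (2,p24)}
  {2, 3} × {p23, p24} = {(2,p23), (2,p24), (3,p23), (3,p24)}
  {1, 2} × {p23, p24, p25} = {(1,p23), (1,p24), (1,p25), (2,p23), (2,p24), (2,p25)}
  {1, 2, 3} × {p23, p24} = {(1,p23), (1,p24), (2,p23), (2,p24), (3,p23), (3,p24)}
  {2, 3} × {p23, p24, p25} = {(2,p23), (2,p24), (2,p25), (3,p23), (3,p24), (3,p25)}
  {1, 2, 3} × {p23, p24, p25} = {(1,p23), (1,p24), (1,p25), (2,p23), (2,p24), (2,p25), (3,p23), (3,p24), (3,p25)}
These 13 distinct sets form the basis B.
Close under arbitrary unions to get τ_{X×Y}; counting gives |τ_{X×Y}| = 30.


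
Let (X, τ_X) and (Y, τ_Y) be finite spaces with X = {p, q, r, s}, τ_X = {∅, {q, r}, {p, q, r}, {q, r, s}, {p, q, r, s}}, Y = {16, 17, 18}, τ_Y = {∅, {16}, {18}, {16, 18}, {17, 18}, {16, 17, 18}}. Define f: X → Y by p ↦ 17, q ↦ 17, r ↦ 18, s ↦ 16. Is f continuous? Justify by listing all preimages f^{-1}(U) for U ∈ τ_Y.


f is NOT continuous.

Compute f^{-1}(U) for each U ∈ τ_Y:
  U = ∅: f^{-1}(U) = ∅ ∈ τ_X ✓.
  U = {16}: f^{-1}(U) = {s} ∉ τ_X ✗.
  U = {18}: f^{-1}(U) = {r} ∉ τ_X ✗.
  U = {16, 18}: f^{-1}(U) = {r, s} ∉ τ_X ✗.
  U = {17, 18}: f^{-1}(U) = {p, q, r} ∈ τ_X ✓.
  U = {16, 17, 18}: f^{-1}(U) = {p, q, r, s} ∈ τ_X ✓.
Found U = {16} with f^{-1}(U) = {s} not in τ_X. Therefore f is NOT continuous.


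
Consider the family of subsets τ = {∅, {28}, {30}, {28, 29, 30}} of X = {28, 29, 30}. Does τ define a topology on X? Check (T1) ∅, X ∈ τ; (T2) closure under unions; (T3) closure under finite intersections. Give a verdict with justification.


τ is NOT a topology on X.

Axiom (T1): ∅ ∈ τ? Yes; X ∈ τ? Yes.
Axiom (T2/T3): check pairwise unions and intersections of members of τ.
Counterexample for (T2): {28} ∪ {30} = {28, 30} ∉ τ. Therefore τ is NOT a topology.


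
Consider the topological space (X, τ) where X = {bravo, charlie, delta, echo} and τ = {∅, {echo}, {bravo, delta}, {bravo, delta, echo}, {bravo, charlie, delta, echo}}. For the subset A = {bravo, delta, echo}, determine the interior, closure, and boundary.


int(A) = {bravo, delta, echo}, cl(A) = {bravo, charlie, delta, echo}, ∂A = {charlie}.

Closed sets in (X, τ) are complements of opens:
  closed(X, τ) = {∅, {charlie}, {charlie, echo}, {bravo, charlie, delta}, {bravo, charlie, delta, echo}}.
int(A) = ⋃ {U ∈ τ : U ⊆ A}. Opens contained in A: ∅, {echo}, {bravo, delta}, {bravo, delta, echo}.
Taking the union of these: int(A) = {bravo, delta, echo}.
cl(A) = ⋂ {C closed : A ⊆ C}. Closed sets containing A: {bravo, charlie, delta, echo}.
Intersecting these: cl(A) = {bravo, charlie, delta, echo}.
∂A = cl(A) ∖ int(A) = {bravo, charlie, delta, echo} ∖ {bravo, delta, echo} = {charlie}.


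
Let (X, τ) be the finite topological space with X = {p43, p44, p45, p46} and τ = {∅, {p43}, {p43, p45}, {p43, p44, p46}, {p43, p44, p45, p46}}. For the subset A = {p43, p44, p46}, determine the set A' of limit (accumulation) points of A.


A' = {p44, p45, p46}

For each x ∈ X, list the open sets U ∈ τ with x ∈ U, then check whether U ∩ (A ∖ {x}) ≠ ∅ for every such U.
  x = p43: open {p43} ∋ x has {p43} ∩ (A ∖ {p43}) = ∅, so x is NOT a limit point.
  x = p44: opens ∋ x are {p43, p44, p46}, {p43, p44, p45, p46}; each meets A ∖ {p44}, so x IS a limit point.
  x = p45: opens ∋ x are {p43, p45}, {p43, p44, p45, p46}; each meets A ∖ {p45}, so x IS a limit point.
  x = p46: opens ∋ x are {p43, p44, p46}, {p43, p44, p45, p46}; each meets A ∖ {p46}, so x IS a limit point.
Collecting: A' = {p44, p45, p46}.


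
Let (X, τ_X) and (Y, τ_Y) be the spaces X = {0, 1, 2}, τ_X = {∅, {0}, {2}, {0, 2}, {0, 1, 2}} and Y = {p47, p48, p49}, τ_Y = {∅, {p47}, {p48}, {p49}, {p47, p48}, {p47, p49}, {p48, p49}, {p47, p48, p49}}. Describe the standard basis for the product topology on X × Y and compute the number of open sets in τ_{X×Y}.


Basis B = {∅ × ∅, {0} × {p47}, {0} × {p48}, {0} × {p49}, {2} × {p47}, {2} × {p48}, {2} × {p49}, {0} × {p47, p48}, {0} × {p47, p49}, {0, 2} × {p47}, {0} × {p48, p49}, {0, 2} × {p48}, {0, 2} × {p49}, {2} × {p47, p48}, {2} × {p47, p49}, {2} × {p48, p49}, {0} × {p47, p48, p49}, {0, 1, 2} × {p47}, {0, 1, 2} × {p48}, {0, 1, 2} × {p49}, {2} × {p47, p48, p49}, {0, 2} × {p47, p48}, {0, 2} × {p47, p49}, {0, 2} × {p48, p49}, {0, 2} × {p47, p48, p49}, {0, 1, 2} × {p47, p48}, {0, 1, 2} × {p47, p49}, {0, 1, 2} × {p48, p49}, {0, 1, 2} × {p47, p48, p49}}; |τ_{X×Y}| = 125.

Enumerate products U × V with U ∈ τ_X, V ∈ τ_Y (deduplicated):
  ∅ × ∅ = {} (∅)
  {0} × {p47} = {(0,p47)}
  {0} × {p48} = {(0,p48)}
  {0} × {p49} = {(0,p49)}
  {2} × {p47} = {(2,p47)}
  {2} × {p48} = {(2,p48)}
  {2} × {p49} = {(2,p49)}
  {0} × {p47, p48} = {(0,p47), (0,p48)}
  {0} × {p47, p49} = {(0,p47), (0,p49)}
  {0, 2} × {p47} = {(0,p47), (2,p47)}
  {0} × {p48, p49} = {(0,p48), (0,p49)}
  {0, 2} × {p48} = {(0,p48), (2,p48)}
  {0, 2} × {p49} = {(0,p49), (2,p49)}
  {2} × {p47, p48} = {(2,p47), (2,p48)}
  {2} × {p47, p49} = {(2,p47), (2,p49)}
  {2} × {p48, p49} = {(2,p48), (2,p49)}
  {0} × {p47, p48, p49} = {(0,p47), (0,p48), (0,p49)}
  {0, 1, 2} × {p47} = {(0,p47), (1,p47), (2,p47)}
  {0, 1, 2} × {p48} = {(0,p48), (1,p48), (2,p48)}
  {0, 1, 2} × {p49} = {(0,p49), (1,p49), (2,p49)}
  {2} × {p47, p48, p49} = {(2,p47), (2,p48), (2,p49)}
  {0, 2} × {p47, p48} = {(0,p47), (0,p48), (2,p47), (2,p48)}
  {0, 2} × {p47, p49} = {(0,p47), (0,p49), (2,p47), (2,p49)}
  {0, 2} × {p48, p49} = {(0,p48), (0,p49), (2,p48), (2,p49)}
  {0, 2} × {p47, p48, p49} = {(0,p47), (0,p48), (0,p49), (2,p47), (2,p48), (2,p49)}
  {0, 1, 2} × {p47, p48} = {(0,p47), (0,p48), (1,p47), (1,p48), (2,p47), (2,p48)}
  {0, 1, 2} × {p47, p49} = {(0,p47), (0,p49), (1,p47), (1,p49), (2,p47), (2,p49)}
  {0, 1, 2} × {p48, p49} = {(0,p48), (0,p49), (1,p48), (1,p49), (2,p48), (2,p49)}
  {0, 1, 2} × {p47, p48, p49} = {(0,p47), (0,p48), (0,p49), (1,p47), (1,p48), (1,p49), (2,p47), (2,p48), (2,p49)}
These 29 distinct sets form the basis B.
Close under arbitrary unions to get τ_{X×Y}; counting gives |τ_{X×Y}| = 125.


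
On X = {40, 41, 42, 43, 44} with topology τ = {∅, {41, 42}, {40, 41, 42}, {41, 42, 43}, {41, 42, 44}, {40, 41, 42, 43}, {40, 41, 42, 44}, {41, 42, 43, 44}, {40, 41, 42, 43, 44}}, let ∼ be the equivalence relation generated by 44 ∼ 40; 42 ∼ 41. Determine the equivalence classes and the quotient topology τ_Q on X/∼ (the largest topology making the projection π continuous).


X/∼ = {[40=44], [41=42], [43]}; |τ_Q| = 5.

Equivalence classes: [40=44], [41=42], [43].
Quotient map π: X → X/∼ sends 40 ↦ [40=44], 41 ↦ [41=42], 42 ↦ [41=42], 43 ↦ [43], 44 ↦ [40=44].
For each subset V ⊆ X/∼, compute π^{-1}(V) ⊆ X and check whether π^{-1}(V) ∈ τ. V is open in τ_Q iff π^{-1}(V) ∈ τ.
  V = {}: π^{-1}(V) = ∅ ∈ τ ✓.
  V = {[40=44]}: π^{-1}(V) = {40, 44} ∉ τ ✗.
  V = {[41=42]}: π^{-1}(V) = {41, 42} ∈ τ ✓.
  V = {[40=44], [41=42]}: π^{-1}(V) = {40, 41, 42, 44} ∈ τ ✓.
  V = {[43]}: π^{-1}(V) = {43} ∉ τ ✗.
  V = {[40=44], [43]}: π^{-1}(V) = {40, 43, 44} ∉ τ ✗.
  V = {[41=42], [43]}: π^{-1}(V) = {41, 42, 43} ∈ τ ✓.
  V = {[40=44], [41=42], [43]}: π^{-1}(V) = {40, 41, 42, 43, 44} ∈ τ ✓.
Open sets in the quotient: τ_Q = {{}, {[41=42]}, {[40=44], [41=42]}, {[41=42], [43]}, {[40=44], [41=42], [43]}} (5 elements).


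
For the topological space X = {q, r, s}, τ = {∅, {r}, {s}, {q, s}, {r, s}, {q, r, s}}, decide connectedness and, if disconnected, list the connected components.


(X, τ) is disconnected; components = [{r}, {q, s}].

Find clopen sets (U ∈ τ with X ∖ U ∈ τ):
  U = ∅, X ∖ U = {q, r, s} — both open, so U is clopen.
  U = {r}, X ∖ U = {q, s} — both open, so U is clopen.
  U = {q, s}, X ∖ U = {r} — both open, so U is clopen.
  U = {q, r, s}, X ∖ U = ∅ — both open, so U is clopen.
Nontrivial clopen(s) exist: e.g. {r}. So (X, τ) is disconnected.
Compute connected components by grouping points that agree on all clopens:
  component: {r}
  component: {q, s}


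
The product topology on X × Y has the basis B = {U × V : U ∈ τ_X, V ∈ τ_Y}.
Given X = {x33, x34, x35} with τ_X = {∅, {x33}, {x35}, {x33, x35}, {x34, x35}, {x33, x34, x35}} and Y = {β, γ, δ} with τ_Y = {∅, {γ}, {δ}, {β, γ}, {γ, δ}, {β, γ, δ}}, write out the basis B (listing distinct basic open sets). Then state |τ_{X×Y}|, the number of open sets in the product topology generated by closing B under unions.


Basis B = {∅ × ∅, {x33} × {γ}, {x33} × {δ}, {x35} × {γ}, {x35} × {δ}, {x33} × {β, γ}, {x33} × {γ, δ}, {x33, x35} × {γ}, {x33, x35} × {δ}, {x34, x35} × {γ}, {x34, x35} × {δ}, {x35} × {β, γ}, {x35} × {γ, δ}, {x33} × {β, γ, δ}, {x33, x34, x35} × {γ}, {x33, x34, x35} × {δ}, {x35} × {β, γ, δ}, {x33, x35} × {β, γ}, {x33, x35} × {γ, δ}, {x34, x35} × {β, γ}, {x34, x35} × {γ, δ}, {x33, x35} × {β, γ, δ}, {x33, x34, x35} × {β, γ}, {x33, x34, x35} × {γ, δ}, {x34, x35} × {β, γ, δ}, {x33, x34, x35} × {β, γ, δ}}; |τ_{X×Y}| = 108.

Enumerate products U × V with U ∈ τ_X, V ∈ τ_Y (deduplicated):
  ∅ × ∅ = {} (∅)
  {x33} × {γ} = {(x33,γ)}
  {x33} × {δ} = {(x33,δ)}
  {x35} × {γ} = {(x35,γ)}
  {x35} × {δ} = {(x35,δ)}
  {x33} × {β, γ} = {(x33,β), (x33,γ)}
  {x33} × {γ, δ} = {(x33,γ), (x33,δ)}
  {x33, x35} × {γ} = {(x33,γ), (x35,γ)}
  {x33, x35} × {δ} = {(x33,δ), (x35,δ)}
  {x34, x35} × {γ} = {(x34,γ), (x35,γ)}
  {x34, x35} × {δ} = {(x34,δ), (x35,δ)}
  {x35} × {β, γ} = {(x35,β), (x35,γ)}
  {x35} × {γ, δ} = {(x35,γ), (x35,δ)}
  {x33} × {β, γ, δ} = {(x33,β), (x33,γ), (x33,δ)}
  {x33, x34, x35} × {γ} = {(x33,γ), (x34,γ), (x35,γ)}
  {x33, x34, x35} × {δ} = {(x33,δ), (x34,δ), (x35,δ)}
  {x35} × {β, γ, δ} = {(x35,β), (x35,γ), (x35,δ)}
  {x33, x35} × {β, γ} = {(x33,β), (x33,γ), (x35,β), (x35,γ)}
  {x33, x35} × {γ, δ} = {(x33,γ), (x33,δ), (x35,γ), (x35,δ)}
  {x34, x35} × {β, γ} = {(x34,β), (x34,γ), (x35,β), (x35,γ)}
  {x34, x35} × {γ, δ} = {(x34,γ), (x34,δ), (x35,γ), (x35,δ)}
  {x33, x35} × {β, γ, δ} = {(x33,β), (x33,γ), (x33,δ), (x35,β), (x35,γ), (x35,δ)}
  {x33, x34, x35} × {β, γ} = {(x33,β), (x33,γ), (x34,β), (x34,γ), (x35,β), (x35,γ)}
  {x33, x34, x35} × {γ, δ} = {(x33,γ), (x33,δ), (x34,γ), (x34,δ), (x35,γ), (x35,δ)}
  {x34, x35} × {β, γ, δ} = {(x34,β), (x34,γ), (x34,δ), (x35,β), (x35,γ), (x35,δ)}
  {x33, x34, x35} × {β, γ, δ} = {(x33,β), (x33,γ), (x33,δ), (x34,β), (x34,γ), (x34,δ), (x35,β), (x35,γ), (x35,δ)}
These 26 distinct sets form the basis B.
Close under arbitrary unions to get τ_{X×Y}; counting gives |τ_{X×Y}| = 108.


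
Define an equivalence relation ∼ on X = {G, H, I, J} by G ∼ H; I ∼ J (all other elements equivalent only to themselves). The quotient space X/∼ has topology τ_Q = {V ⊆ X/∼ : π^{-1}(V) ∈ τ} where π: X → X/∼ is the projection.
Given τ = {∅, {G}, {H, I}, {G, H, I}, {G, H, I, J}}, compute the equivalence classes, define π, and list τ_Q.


X/∼ = {[G=H], [I=J]}; |τ_Q| = 2.

Equivalence classes: [G=H], [I=J].
Quotient map π: X → X/∼ sends G ↦ [G=H], H ↦ [G=H], I ↦ [I=J], J ↦ [I=J].
For each subset V ⊆ X/∼, compute π^{-1}(V) ⊆ X and check whether π^{-1}(V) ∈ τ. V is open in τ_Q iff π^{-1}(V) ∈ τ.
  V = {}: π^{-1}(V) = ∅ ∈ τ ✓.
  V = {[G=H]}: π^{-1}(V) = {G, H} ∉ τ ✗.
  V = {[I=J]}: π^{-1}(V) = {I, J} ∉ τ ✗.
  V = {[G=H], [I=J]}: π^{-1}(V) = {G, H, I, J} ∈ τ ✓.
Open sets in the quotient: τ_Q = {{}, {[G=H], [I=J]}} (2 elements).


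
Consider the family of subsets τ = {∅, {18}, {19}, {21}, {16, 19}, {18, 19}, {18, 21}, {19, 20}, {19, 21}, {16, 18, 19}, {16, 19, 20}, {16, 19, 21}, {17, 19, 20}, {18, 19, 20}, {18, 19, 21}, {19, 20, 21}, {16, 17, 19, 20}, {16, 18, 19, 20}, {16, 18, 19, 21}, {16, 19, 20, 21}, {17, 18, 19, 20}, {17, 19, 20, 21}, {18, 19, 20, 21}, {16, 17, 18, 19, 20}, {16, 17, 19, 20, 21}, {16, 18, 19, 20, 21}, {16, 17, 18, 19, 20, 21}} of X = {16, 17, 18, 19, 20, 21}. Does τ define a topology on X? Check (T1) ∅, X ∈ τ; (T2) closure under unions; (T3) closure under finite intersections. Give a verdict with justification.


τ is NOT a topology on X.

Axiom (T1): ∅ ∈ τ? Yes; X ∈ τ? Yes.
Axiom (T2/T3): check pairwise unions and intersections of members of τ.
Counterexample for (T2): {18} ∪ {17, 19, 20, 21} = {17, 18, 19, 20, 21} ∉ τ. Therefore τ is NOT a topology.


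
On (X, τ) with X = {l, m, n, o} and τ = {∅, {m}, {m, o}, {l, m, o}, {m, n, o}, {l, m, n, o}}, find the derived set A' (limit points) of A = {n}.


A' = ∅

For each x ∈ X, list the open sets U ∈ τ with x ∈ U, then check whether U ∩ (A ∖ {x}) ≠ ∅ for every such U.
  x = l: open {l, m, o} ∋ x has {l, m, o} ∩ (A ∖ {l}) = ∅, so x is NOT a limit point.
  x = m: open {m} ∋ x has {m} ∩ (A ∖ {m}) = ∅, so x is NOT a limit point.
  x = n: open {m, n, o} ∋ x has {m, n, o} ∩ (A ∖ {n}) = ∅, so x is NOT a limit point.
  x = o: open {m, o} ∋ x has {m, o} ∩ (A ∖ {o}) = ∅, so x is NOT a limit point.
Collecting: A' = ∅.


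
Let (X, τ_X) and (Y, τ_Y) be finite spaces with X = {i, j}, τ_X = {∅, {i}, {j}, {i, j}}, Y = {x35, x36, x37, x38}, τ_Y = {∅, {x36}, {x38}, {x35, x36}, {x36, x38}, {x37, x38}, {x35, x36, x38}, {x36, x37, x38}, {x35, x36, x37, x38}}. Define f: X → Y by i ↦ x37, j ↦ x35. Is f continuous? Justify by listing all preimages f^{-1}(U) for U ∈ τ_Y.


f IS continuous.

Compute f^{-1}(U) for each U ∈ τ_Y:
  U = ∅: f^{-1}(U) = ∅ ∈ τ_X ✓.
  U = {x36}: f^{-1}(U) = ∅ ∈ τ_X ✓.
  U = {x38}: f^{-1}(U) = ∅ ∈ τ_X ✓.
  U = {x35, x36}: f^{-1}(U) = {j} ∈ τ_X ✓.
  U = {x36, x38}: f^{-1}(U) = ∅ ∈ τ_X ✓.
  U = {x37, x38}: f^{-1}(U) = {i} ∈ τ_X ✓.
  U = {x35, x36, x38}: f^{-1}(U) = {j} ∈ τ_X ✓.
  U = {x36, x37, x38}: f^{-1}(U) = {i} ∈ τ_X ✓.
  U = {x35, x36, x37, x38}: f^{-1}(U) = {i, j} ∈ τ_X ✓.
Every preimage lies in τ_X, so f IS continuous.
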